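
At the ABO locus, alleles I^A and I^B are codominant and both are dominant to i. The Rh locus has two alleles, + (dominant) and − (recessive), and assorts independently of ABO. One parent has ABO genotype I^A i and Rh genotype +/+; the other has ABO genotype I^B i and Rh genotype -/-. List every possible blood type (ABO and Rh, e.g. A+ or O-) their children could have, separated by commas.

O+, A+, B+, AB+

Gametes from I^A i × I^B i give offspring ABO genotypes I^A I^B, I^A i, I^B i, i i, i.e. phenotypes O, A, B, AB.
Rh cross +/+ × -/- → phenotypes Rh+.
Combining independently: O+, A+, B+, AB+.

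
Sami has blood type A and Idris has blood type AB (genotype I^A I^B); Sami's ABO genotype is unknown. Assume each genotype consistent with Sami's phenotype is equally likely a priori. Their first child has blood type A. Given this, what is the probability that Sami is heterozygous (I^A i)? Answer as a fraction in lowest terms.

Possible genotypes: Sami ∈ {I^A I^A, I^A i}; Idris ∈ {I^A I^B}.
Weight each parental genotype pair by prior × P(type-A child):
  I^A I^A × I^A I^B: posterior weight 1/2.
  I^A i × I^A I^B: posterior weight 1/2.
Sum the posterior weight over pairs where Sami is I^A i: 1/2.

1/2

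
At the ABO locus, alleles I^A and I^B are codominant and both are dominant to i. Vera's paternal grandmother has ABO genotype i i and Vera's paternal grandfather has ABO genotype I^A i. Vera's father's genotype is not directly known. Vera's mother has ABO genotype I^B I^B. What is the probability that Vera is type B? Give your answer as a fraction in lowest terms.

3/4

Vera's father's ABO genotype from i i × I^A i: 1/2 I^A i, 1/2 i i.
Crossing each possibility with the mother I^B I^B and summing P(type B): 1/2·1/2 + 1/2·1 = 3/4.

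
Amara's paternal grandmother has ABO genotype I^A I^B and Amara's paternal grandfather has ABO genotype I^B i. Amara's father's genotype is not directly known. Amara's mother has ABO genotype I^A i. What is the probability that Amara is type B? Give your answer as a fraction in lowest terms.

1/4

Amara's father's ABO genotype from I^A I^B × I^B i: 1/4 I^A I^B, 1/4 I^A i, 1/4 I^B I^B, 1/4 I^B i.
Crossing each possibility with the mother I^A i and summing P(type B): 1/4·1/4 + 1/4·0 + 1/4·1/2 + 1/4·1/4 = 1/4.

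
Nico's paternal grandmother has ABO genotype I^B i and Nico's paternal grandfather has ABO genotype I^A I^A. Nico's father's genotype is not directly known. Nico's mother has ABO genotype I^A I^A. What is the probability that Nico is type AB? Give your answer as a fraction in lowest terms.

Nico's father's ABO genotype from I^B i × I^A I^A: 1/2 I^A I^B, 1/2 I^A i.
Crossing each possibility with the mother I^A I^A and summing P(type AB): 1/2·1/2 + 1/2·0 = 1/4.

1/4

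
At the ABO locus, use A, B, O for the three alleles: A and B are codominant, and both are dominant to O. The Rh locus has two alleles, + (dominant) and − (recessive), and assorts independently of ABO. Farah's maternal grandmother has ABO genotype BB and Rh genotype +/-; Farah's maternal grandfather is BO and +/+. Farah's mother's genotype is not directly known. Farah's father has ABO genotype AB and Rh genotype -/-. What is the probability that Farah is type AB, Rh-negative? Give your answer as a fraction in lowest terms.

Farah's mother's ABO genotype from BB × BO: 1/2 BB, 1/2 BO.
Crossing each possibility with the father AB and summing P(type AB): 1/2·1/2 + 1/2·1/4 = 3/8.
Similarly for Rh via the mother's Rh distribution: P(Rh-) = 1/4.
Independent loci: 3/8 × 1/4 = 3/32.

3/32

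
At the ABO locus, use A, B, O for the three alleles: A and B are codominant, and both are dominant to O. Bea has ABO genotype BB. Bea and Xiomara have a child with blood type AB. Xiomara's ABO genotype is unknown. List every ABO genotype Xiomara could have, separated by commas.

AA, AB, AO

For each candidate genotype of Xiomara, check whether crossing it with BB can produce every observed child phenotype.
  AA → possible child types {AB} ✓
  AB → possible child types {B, AB} ✓
  AO → possible child types {B, AB} ✓
  BB → possible child types {B} ✗
  BO → possible child types {B} ✗
  OO → possible child types {B} ✗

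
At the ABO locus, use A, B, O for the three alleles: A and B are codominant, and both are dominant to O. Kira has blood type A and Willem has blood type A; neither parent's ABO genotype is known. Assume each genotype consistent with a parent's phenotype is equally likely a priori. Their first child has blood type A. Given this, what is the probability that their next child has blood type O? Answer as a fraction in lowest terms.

1/20

Possible genotypes: Kira ∈ {AA, AO}; Willem ∈ {AA, AO}.
Weight each parental genotype pair by prior × P(type-A child):
  AA × AA: posterior weight 4/15; P(next child type O) = 0.
  AA × AO: posterior weight 4/15; P(next child type O) = 0.
  AO × AA: posterior weight 4/15; P(next child type O) = 0.
  AO × AO: posterior weight 1/5; P(next child type O) = 1/4.
Weighted sum = 1/20.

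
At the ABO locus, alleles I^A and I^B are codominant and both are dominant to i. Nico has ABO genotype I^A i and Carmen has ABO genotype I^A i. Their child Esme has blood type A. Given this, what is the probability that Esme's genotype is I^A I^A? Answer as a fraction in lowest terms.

1/3

Cross I^A i × I^A i → 1/4 I^A I^A, 1/2 I^A i, 1/4 i i.
Type-A genotypes among offspring: I^A I^A (1/4), I^A i (1/2); total 3/4.
P(I^A I^A | type A) = (1/4) / (3/4) = 1/3.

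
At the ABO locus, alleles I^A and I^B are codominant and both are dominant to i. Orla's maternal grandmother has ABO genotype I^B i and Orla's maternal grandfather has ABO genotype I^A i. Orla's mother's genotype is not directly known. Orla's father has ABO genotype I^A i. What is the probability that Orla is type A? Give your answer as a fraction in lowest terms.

Orla's mother's ABO genotype from I^B i × I^A i: 1/4 I^A I^B, 1/4 I^A i, 1/4 I^B i, 1/4 i i.
Crossing each possibility with the father I^A i and summing P(type A): 1/4·1/2 + 1/4·3/4 + 1/4·1/4 + 1/4·1/2 = 1/2.

1/2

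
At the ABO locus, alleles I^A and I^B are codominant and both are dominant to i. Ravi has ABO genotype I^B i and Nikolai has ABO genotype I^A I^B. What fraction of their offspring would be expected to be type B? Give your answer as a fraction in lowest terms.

1/2

ABO cross I^B i × I^A I^B → offspring phenotypes: 1/4 A, 1/2 B, 1/4 AB.
So P(type B) = 1/2.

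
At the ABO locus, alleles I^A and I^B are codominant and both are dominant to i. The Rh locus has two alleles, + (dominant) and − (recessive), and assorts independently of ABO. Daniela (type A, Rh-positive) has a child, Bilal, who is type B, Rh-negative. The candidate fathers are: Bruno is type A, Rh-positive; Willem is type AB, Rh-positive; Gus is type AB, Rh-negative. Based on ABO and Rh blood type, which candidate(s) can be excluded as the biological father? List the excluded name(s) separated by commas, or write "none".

Bruno

A candidate is excluded only if no genotype consistent with his phenotype could produce a type B, Rh-negative child with a type A, Rh-positive mother.
Bruno (type A, Rh+): no genotype consistent with that phenotype can produce a type-B Rh- child with a type-A mother.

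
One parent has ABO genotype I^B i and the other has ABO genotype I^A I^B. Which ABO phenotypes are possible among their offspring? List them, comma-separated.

Gametes from I^B i × I^A I^B give offspring ABO genotypes I^A I^B, I^A i, I^B I^B, I^B i, i.e. phenotypes A, B, AB.

A, B, AB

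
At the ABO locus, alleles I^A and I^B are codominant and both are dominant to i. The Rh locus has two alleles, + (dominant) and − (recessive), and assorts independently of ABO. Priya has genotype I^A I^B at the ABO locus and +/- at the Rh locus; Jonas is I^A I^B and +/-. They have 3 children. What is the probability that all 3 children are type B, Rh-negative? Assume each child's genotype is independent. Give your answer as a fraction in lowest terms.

1/4096

ABO cross I^A I^B × I^A I^B → 1/4 A, 1/4 B, 1/2 AB.
Rh cross +/- × +/- → 3/4 Rh+, 1/4 Rh-; so P(type B, Rh-negative) = 1/4 × 1/4 = 1/16 per child.
All 3 independent: (1/16)^3 = 1/4096.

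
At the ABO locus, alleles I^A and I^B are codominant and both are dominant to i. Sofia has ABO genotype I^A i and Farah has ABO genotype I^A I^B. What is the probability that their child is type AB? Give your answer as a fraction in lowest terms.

ABO cross I^A i × I^A I^B → offspring phenotypes: 1/2 A, 1/4 B, 1/4 AB.
So P(type AB) = 1/4.

1/4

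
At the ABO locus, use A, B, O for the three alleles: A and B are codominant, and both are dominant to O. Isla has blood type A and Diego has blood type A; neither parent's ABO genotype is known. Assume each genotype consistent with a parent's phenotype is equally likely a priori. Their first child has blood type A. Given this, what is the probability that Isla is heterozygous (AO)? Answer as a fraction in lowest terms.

7/15

Possible genotypes: Isla ∈ {AA, AO}; Diego ∈ {AA, AO}.
Weight each parental genotype pair by prior × P(type-A child):
  AA × AA: posterior weight 4/15.
  AA × AO: posterior weight 4/15.
  AO × AA: posterior weight 4/15.
  AO × AO: posterior weight 1/5.
Sum the posterior weight over pairs where Isla is AO: 7/15.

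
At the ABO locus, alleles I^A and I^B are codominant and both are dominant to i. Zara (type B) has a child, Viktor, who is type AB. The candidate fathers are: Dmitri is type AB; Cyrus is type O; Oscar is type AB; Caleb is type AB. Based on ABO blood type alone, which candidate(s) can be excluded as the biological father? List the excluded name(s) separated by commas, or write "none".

A candidate is excluded only if no genotype consistent with his phenotype could produce a type AB child with a type B mother.
Cyrus (type O): no genotype consistent with that phenotype can produce a type-AB child with a type-B mother.

Cyrus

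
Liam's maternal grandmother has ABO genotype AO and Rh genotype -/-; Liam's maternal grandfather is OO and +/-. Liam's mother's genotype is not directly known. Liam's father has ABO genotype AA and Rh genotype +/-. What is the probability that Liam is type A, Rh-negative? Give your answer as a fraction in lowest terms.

Liam's mother's ABO genotype from AO × OO: 1/2 AO, 1/2 OO.
Crossing each possibility with the father AA and summing P(type A): 1/2·1 + 1/2·1 = 1.
Similarly for Rh via the mother's Rh distribution: P(Rh-) = 3/8.
Independent loci: 1 × 3/8 = 3/8.

3/8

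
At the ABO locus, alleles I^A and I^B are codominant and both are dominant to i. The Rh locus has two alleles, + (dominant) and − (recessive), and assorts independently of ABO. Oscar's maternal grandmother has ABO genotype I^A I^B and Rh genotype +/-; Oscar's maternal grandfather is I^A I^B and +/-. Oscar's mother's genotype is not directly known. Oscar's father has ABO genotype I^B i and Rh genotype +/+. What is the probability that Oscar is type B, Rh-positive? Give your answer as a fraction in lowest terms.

1/2

Oscar's mother's ABO genotype from I^A I^B × I^A I^B: 1/4 I^A I^A, 1/2 I^A I^B, 1/4 I^B I^B.
Crossing each possibility with the father I^B i and summing P(type B): 1/4·0 + 1/2·1/2 + 1/4·1 = 1/2.
Similarly for Rh via the mother's Rh distribution: P(Rh+) = 1.
Independent loci: 1/2 × 1 = 1/2.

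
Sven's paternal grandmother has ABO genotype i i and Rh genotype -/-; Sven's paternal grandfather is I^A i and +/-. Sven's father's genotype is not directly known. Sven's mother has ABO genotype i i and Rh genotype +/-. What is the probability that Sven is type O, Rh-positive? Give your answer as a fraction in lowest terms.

Sven's father's ABO genotype from i i × I^A i: 1/2 I^A i, 1/2 i i.
Crossing each possibility with the mother i i and summing P(type O): 1/2·1/2 + 1/2·1 = 3/4.
Similarly for Rh via the father's Rh distribution: P(Rh+) = 5/8.
Independent loci: 3/4 × 5/8 = 15/32.

15/32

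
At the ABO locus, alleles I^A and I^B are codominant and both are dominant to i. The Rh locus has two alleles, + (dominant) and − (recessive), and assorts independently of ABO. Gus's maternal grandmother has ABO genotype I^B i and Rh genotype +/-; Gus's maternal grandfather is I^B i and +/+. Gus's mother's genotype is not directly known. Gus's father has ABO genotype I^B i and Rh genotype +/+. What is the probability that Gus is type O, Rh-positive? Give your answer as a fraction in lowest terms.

1/4

Gus's mother's ABO genotype from I^B i × I^B i: 1/4 I^B I^B, 1/2 I^B i, 1/4 i i.
Crossing each possibility with the father I^B i and summing P(type O): 1/4·0 + 1/2·1/4 + 1/4·1/2 = 1/4.
Similarly for Rh via the mother's Rh distribution: P(Rh+) = 1.
Independent loci: 1/4 × 1 = 1/4.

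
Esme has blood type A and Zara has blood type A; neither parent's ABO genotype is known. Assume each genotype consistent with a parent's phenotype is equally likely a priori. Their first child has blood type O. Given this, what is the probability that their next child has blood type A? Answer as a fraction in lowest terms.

3/4

Possible genotypes: Esme ∈ {AA, AO}; Zara ∈ {AA, AO}.
Weight each parental genotype pair by prior × P(type-O child):
  AO × AO: posterior weight 1; P(next child type A) = 3/4.
Weighted sum = 3/4.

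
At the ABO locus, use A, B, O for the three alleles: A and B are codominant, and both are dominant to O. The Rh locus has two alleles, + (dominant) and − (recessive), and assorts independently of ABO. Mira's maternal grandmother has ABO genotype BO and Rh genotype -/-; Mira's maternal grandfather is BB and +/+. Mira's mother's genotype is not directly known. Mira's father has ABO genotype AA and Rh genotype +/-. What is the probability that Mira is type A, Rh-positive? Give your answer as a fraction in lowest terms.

Mira's mother's ABO genotype from BO × BB: 1/2 BB, 1/2 BO.
Crossing each possibility with the father AA and summing P(type A): 1/2·0 + 1/2·1/2 = 1/4.
Similarly for Rh via the mother's Rh distribution: P(Rh+) = 3/4.
Independent loci: 1/4 × 3/4 = 3/16.

3/16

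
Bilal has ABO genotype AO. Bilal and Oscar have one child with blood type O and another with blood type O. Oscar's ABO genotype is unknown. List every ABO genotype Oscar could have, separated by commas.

For each candidate genotype of Oscar, check whether crossing it with AO can produce every observed child phenotype.
  AA → possible child types {A} ✗
  AB → possible child types {A, B, AB} ✗
  AO → possible child types {O, A} ✓
  BB → possible child types {B, AB} ✗
  BO → possible child types {O, A, B, AB} ✓
  OO → possible child types {O, A} ✓

AO, BO, OO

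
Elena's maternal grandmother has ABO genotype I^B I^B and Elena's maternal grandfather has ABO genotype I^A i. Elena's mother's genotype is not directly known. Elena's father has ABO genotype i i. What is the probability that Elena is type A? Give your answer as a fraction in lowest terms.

Elena's mother's ABO genotype from I^B I^B × I^A i: 1/2 I^A I^B, 1/2 I^B i.
Crossing each possibility with the father i i and summing P(type A): 1/2·1/2 + 1/2·0 = 1/4.

1/4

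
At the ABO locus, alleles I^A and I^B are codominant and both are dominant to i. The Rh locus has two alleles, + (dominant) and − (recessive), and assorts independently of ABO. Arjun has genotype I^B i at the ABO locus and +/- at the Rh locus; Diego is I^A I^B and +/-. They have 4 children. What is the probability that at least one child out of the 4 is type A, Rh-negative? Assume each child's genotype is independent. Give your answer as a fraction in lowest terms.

14911/65536

ABO cross I^B i × I^A I^B → 1/4 A, 1/2 B, 1/4 AB.
Rh cross +/- × +/- → 3/4 Rh+, 1/4 Rh-; so P(type A, Rh-negative) = 1/4 × 1/4 = 1/16 per child.
P(none) = (15/16)^4 = 50625/65536; P(at least one) = 1 − 50625/65536 = 14911/65536.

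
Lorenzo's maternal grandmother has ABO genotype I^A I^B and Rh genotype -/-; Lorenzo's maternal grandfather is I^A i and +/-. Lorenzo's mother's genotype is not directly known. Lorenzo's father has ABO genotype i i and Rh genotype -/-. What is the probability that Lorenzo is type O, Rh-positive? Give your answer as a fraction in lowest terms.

1/16

Lorenzo's mother's ABO genotype from I^A I^B × I^A i: 1/4 I^A I^A, 1/4 I^A I^B, 1/4 I^A i, 1/4 I^B i.
Crossing each possibility with the father i i and summing P(type O): 1/4·0 + 1/4·0 + 1/4·1/2 + 1/4·1/2 = 1/4.
Similarly for Rh via the mother's Rh distribution: P(Rh+) = 1/4.
Independent loci: 1/4 × 1/4 = 1/16.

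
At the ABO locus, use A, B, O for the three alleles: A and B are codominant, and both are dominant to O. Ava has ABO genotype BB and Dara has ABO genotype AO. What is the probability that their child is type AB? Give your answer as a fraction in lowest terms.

1/2

ABO cross BB × AO → offspring phenotypes: 1/2 B, 1/2 AB.
So P(type AB) = 1/2.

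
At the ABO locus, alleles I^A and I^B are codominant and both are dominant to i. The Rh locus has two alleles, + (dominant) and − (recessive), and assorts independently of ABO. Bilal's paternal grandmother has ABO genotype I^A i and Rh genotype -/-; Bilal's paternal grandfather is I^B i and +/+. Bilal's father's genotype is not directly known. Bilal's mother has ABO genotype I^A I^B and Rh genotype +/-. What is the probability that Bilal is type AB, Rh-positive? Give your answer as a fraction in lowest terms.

3/16

Bilal's father's ABO genotype from I^A i × I^B i: 1/4 I^A I^B, 1/4 I^A i, 1/4 I^B i, 1/4 i i.
Crossing each possibility with the mother I^A I^B and summing P(type AB): 1/4·1/2 + 1/4·1/4 + 1/4·1/4 + 1/4·0 = 1/4.
Similarly for Rh via the father's Rh distribution: P(Rh+) = 3/4.
Independent loci: 1/4 × 3/4 = 3/16.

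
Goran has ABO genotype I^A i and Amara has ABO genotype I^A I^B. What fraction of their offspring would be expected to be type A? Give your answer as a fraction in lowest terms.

ABO cross I^A i × I^A I^B → offspring phenotypes: 1/2 A, 1/4 B, 1/4 AB.
So P(type A) = 1/2.

1/2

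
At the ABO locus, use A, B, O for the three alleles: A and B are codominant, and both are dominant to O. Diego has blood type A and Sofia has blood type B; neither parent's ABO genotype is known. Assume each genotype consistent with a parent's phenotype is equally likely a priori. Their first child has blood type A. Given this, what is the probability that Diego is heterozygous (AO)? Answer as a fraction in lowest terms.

Possible genotypes: Diego ∈ {AA, AO}; Sofia ∈ {BB, BO}.
Weight each parental genotype pair by prior × P(type-A child):
  AA × BO: posterior weight 2/3.
  AO × BO: posterior weight 1/3.
Sum the posterior weight over pairs where Diego is AO: 1/3.

1/3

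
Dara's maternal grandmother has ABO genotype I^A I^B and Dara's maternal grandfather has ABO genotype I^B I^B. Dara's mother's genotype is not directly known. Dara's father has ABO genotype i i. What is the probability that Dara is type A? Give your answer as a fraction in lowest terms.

1/4

Dara's mother's ABO genotype from I^A I^B × I^B I^B: 1/2 I^A I^B, 1/2 I^B I^B.
Crossing each possibility with the father i i and summing P(type A): 1/2·1/2 + 1/2·0 = 1/4.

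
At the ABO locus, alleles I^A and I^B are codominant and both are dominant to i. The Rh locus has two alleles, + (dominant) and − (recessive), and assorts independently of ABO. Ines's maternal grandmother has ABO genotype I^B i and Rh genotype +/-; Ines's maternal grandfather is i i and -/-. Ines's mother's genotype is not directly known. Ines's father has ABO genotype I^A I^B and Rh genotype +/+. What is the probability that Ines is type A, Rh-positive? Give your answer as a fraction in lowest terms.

Ines's mother's ABO genotype from I^B i × i i: 1/2 I^B i, 1/2 i i.
Crossing each possibility with the father I^A I^B and summing P(type A): 1/2·1/4 + 1/2·1/2 = 3/8.
Similarly for Rh via the mother's Rh distribution: P(Rh+) = 1.
Independent loci: 3/8 × 1 = 3/8.

3/8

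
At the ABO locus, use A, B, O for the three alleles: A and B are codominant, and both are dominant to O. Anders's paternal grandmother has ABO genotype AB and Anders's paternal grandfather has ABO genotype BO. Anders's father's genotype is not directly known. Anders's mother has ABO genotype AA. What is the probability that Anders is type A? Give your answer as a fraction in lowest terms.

1/2

Anders's father's ABO genotype from AB × BO: 1/4 AB, 1/4 AO, 1/4 BB, 1/4 BO.
Crossing each possibility with the mother AA and summing P(type A): 1/4·1/2 + 1/4·1 + 1/4·0 + 1/4·1/2 = 1/2.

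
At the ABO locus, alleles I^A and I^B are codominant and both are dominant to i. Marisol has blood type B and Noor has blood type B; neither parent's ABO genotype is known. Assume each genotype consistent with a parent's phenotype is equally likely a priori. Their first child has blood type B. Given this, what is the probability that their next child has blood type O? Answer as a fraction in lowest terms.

1/20

Possible genotypes: Marisol ∈ {I^B I^B, I^B i}; Noor ∈ {I^B I^B, I^B i}.
Weight each parental genotype pair by prior × P(type-B child):
  I^B I^B × I^B I^B: posterior weight 4/15; P(next child type O) = 0.
  I^B I^B × I^B i: posterior weight 4/15; P(next child type O) = 0.
  I^B i × I^B I^B: posterior weight 4/15; P(next child type O) = 0.
  I^B i × I^B i: posterior weight 1/5; P(next child type O) = 1/4.
Weighted sum = 1/20.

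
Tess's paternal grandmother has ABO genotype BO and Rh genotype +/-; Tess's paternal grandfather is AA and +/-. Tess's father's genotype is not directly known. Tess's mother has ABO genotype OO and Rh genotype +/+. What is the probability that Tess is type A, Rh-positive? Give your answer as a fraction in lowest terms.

1/2

Tess's father's ABO genotype from BO × AA: 1/2 AB, 1/2 AO.
Crossing each possibility with the mother OO and summing P(type A): 1/2·1/2 + 1/2·1/2 = 1/2.
Similarly for Rh via the father's Rh distribution: P(Rh+) = 1.
Independent loci: 1/2 × 1 = 1/2.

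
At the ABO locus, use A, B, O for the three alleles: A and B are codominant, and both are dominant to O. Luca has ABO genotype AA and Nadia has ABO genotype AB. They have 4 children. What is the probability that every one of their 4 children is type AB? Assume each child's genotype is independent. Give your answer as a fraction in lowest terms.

ABO cross AA × AB → 1/2 A, 1/2 AB.
So P(type AB) = 1/2 per child.
All 4 independent: (1/2)^4 = 1/16.

1/16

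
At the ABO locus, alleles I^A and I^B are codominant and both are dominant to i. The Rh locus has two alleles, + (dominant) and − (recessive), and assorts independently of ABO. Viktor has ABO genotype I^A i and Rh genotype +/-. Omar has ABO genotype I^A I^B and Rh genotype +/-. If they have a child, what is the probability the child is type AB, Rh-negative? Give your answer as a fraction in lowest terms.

1/16

ABO cross I^A i × I^A I^B → offspring phenotypes: 1/2 A, 1/4 B, 1/4 AB.
Rh cross +/- × +/- → 3/4 Rh+, 1/4 Rh-.
Independent loci: P(type AB, Rh-negative) = 1/4 × 1/4 = 1/16.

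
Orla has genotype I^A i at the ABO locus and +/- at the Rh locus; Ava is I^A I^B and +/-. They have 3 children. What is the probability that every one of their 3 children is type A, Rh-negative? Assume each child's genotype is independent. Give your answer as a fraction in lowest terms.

1/512

ABO cross I^A i × I^A I^B → 1/2 A, 1/4 B, 1/4 AB.
Rh cross +/- × +/- → 3/4 Rh+, 1/4 Rh-; so P(type A, Rh-negative) = 1/2 × 1/4 = 1/8 per child.
All 3 independent: (1/8)^3 = 1/512.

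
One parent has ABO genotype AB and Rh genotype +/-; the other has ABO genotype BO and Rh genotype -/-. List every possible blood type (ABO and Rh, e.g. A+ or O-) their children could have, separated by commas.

A+, A-, B+, B-, AB+, AB-

Gametes from AB × BO give offspring ABO genotypes AB, AO, BB, BO, i.e. phenotypes A, B, AB.
Rh cross +/- × -/- → phenotypes Rh+, Rh-.
Combining independently: A+, A-, B+, B-, AB+, AB-.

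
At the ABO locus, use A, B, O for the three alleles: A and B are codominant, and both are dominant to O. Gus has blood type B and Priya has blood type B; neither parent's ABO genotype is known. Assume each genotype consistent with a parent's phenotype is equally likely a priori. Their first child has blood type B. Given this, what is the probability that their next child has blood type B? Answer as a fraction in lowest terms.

Possible genotypes: Gus ∈ {BB, BO}; Priya ∈ {BB, BO}.
Weight each parental genotype pair by prior × P(type-B child):
  BB × BB: posterior weight 4/15; P(next child type B) = 1.
  BB × BO: posterior weight 4/15; P(next child type B) = 1.
  BO × BB: posterior weight 4/15; P(next child type B) = 1.
  BO × BO: posterior weight 1/5; P(next child type B) = 3/4.
Weighted sum = 19/20.

19/20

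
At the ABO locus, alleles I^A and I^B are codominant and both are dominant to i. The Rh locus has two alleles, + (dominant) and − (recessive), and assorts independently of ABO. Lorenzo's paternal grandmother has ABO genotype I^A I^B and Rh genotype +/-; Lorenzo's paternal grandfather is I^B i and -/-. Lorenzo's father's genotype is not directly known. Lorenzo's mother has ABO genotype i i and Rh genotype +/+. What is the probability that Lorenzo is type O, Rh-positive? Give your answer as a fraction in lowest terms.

Lorenzo's father's ABO genotype from I^A I^B × I^B i: 1/4 I^A I^B, 1/4 I^A i, 1/4 I^B I^B, 1/4 I^B i.
Crossing each possibility with the mother i i and summing P(type O): 1/4·0 + 1/4·1/2 + 1/4·0 + 1/4·1/2 = 1/4.
Similarly for Rh via the father's Rh distribution: P(Rh+) = 1.
Independent loci: 1/4 × 1 = 1/4.

1/4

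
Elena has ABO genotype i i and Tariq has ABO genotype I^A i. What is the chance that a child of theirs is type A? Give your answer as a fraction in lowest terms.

ABO cross i i × I^A i → offspring phenotypes: 1/2 O, 1/2 A.
So P(type A) = 1/2.

1/2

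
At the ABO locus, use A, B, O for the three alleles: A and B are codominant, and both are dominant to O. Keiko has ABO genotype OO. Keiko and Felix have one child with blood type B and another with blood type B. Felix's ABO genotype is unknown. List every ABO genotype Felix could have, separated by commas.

For each candidate genotype of Felix, check whether crossing it with OO can produce every observed child phenotype.
  AA → possible child types {A} ✗
  AB → possible child types {A, B} ✓
  AO → possible child types {O, A} ✗
  BB → possible child types {B} ✓
  BO → possible child types {O, B} ✓
  OO → possible child types {O} ✗

AB, BB, BO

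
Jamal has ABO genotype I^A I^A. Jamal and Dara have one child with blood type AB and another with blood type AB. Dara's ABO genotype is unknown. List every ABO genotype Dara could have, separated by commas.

For each candidate genotype of Dara, check whether crossing it with I^A I^A can produce every observed child phenotype.
  I^A I^A → possible child types {A} ✗
  I^A I^B → possible child types {A, AB} ✓
  I^A i → possible child types {A} ✗
  I^B I^B → possible child types {AB} ✓
  I^B i → possible child types {A, AB} ✓
  i i → possible child types {A} ✗

I^A I^B, I^B I^B, I^B i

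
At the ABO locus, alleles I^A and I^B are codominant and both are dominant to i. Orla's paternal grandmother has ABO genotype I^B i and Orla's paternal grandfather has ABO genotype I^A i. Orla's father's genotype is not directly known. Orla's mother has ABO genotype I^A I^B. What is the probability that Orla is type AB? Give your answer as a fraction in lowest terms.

1/4

Orla's father's ABO genotype from I^B i × I^A i: 1/4 I^A I^B, 1/4 I^A i, 1/4 I^B i, 1/4 i i.
Crossing each possibility with the mother I^A I^B and summing P(type AB): 1/4·1/2 + 1/4·1/4 + 1/4·1/4 + 1/4·0 = 1/4.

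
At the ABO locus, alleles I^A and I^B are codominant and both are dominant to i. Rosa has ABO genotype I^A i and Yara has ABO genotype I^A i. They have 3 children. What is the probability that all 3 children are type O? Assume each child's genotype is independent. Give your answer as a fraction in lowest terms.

ABO cross I^A i × I^A i → 1/4 O, 3/4 A.
So P(type O) = 1/4 per child.
All 3 independent: (1/4)^3 = 1/64.

1/64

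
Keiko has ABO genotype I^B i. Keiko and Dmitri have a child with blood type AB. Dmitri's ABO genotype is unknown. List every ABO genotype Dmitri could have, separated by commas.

I^A I^A, I^A I^B, I^A i

For each candidate genotype of Dmitri, check whether crossing it with I^B i can produce every observed child phenotype.
  I^A I^A → possible child types {A, AB} ✓
  I^A I^B → possible child types {A, B, AB} ✓
  I^A i → possible child types {O, A, B, AB} ✓
  I^B I^B → possible child types {B} ✗
  I^B i → possible child types {O, B} ✗
  i i → possible child types {O, B} ✗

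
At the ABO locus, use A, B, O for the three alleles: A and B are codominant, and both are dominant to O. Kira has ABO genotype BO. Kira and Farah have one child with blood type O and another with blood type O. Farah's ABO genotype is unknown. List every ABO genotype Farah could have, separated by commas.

AO, BO, OO

For each candidate genotype of Farah, check whether crossing it with BO can produce every observed child phenotype.
  AA → possible child types {A, AB} ✗
  AB → possible child types {A, B, AB} ✗
  AO → possible child types {O, A, B, AB} ✓
  BB → possible child types {B} ✗
  BO → possible child types {O, B} ✓
  OO → possible child types {O, B} ✓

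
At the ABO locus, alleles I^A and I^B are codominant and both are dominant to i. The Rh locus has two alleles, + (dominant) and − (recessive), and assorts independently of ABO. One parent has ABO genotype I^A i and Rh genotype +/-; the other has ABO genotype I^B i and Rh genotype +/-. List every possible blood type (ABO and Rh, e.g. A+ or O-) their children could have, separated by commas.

O+, O-, A+, A-, B+, B-, AB+, AB-

Gametes from I^A i × I^B i give offspring ABO genotypes I^A I^B, I^A i, I^B i, i i, i.e. phenotypes O, A, B, AB.
Rh cross +/- × +/- → phenotypes Rh+, Rh-.
Combining independently: O+, O-, A+, A-, B+, B-, AB+, AB-.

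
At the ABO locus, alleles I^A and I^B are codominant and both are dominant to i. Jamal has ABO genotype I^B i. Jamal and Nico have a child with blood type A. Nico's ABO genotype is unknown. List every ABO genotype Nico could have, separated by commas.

For each candidate genotype of Nico, check whether crossing it with I^B i can produce every observed child phenotype.
  I^A I^A → possible child types {A, AB} ✓
  I^A I^B → possible child types {A, B, AB} ✓
  I^A i → possible child types {O, A, B, AB} ✓
  I^B I^B → possible child types {B} ✗
  I^B i → possible child types {O, B} ✗
  i i → possible child types {O, B} ✗

I^A I^A, I^A I^B, I^A i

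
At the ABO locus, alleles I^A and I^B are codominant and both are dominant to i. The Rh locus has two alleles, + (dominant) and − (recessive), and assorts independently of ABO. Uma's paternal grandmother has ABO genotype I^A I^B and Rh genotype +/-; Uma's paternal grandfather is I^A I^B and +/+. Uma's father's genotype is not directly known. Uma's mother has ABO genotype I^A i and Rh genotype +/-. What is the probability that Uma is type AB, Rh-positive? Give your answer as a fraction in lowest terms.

7/32

Uma's father's ABO genotype from I^A I^B × I^A I^B: 1/4 I^A I^A, 1/2 I^A I^B, 1/4 I^B I^B.
Crossing each possibility with the mother I^A i and summing P(type AB): 1/4·0 + 1/2·1/4 + 1/4·1/2 = 1/4.
Similarly for Rh via the father's Rh distribution: P(Rh+) = 7/8.
Independent loci: 1/4 × 7/8 = 7/32.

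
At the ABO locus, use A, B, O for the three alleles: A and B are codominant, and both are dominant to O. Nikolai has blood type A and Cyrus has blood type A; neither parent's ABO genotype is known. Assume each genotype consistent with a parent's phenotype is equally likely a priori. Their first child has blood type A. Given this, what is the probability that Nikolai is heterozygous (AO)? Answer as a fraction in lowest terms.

7/15

Possible genotypes: Nikolai ∈ {AA, AO}; Cyrus ∈ {AA, AO}.
Weight each parental genotype pair by prior × P(type-A child):
  AA × AA: posterior weight 4/15.
  AA × AO: posterior weight 4/15.
  AO × AA: posterior weight 4/15.
  AO × AO: posterior weight 1/5.
Sum the posterior weight over pairs where Nikolai is AO: 7/15.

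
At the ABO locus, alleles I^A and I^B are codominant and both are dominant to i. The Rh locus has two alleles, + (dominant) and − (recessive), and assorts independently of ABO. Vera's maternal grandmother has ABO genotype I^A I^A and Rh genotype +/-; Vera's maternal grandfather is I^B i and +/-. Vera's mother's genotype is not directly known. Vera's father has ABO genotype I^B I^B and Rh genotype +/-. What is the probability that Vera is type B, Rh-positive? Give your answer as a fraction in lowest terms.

3/8

Vera's mother's ABO genotype from I^A I^A × I^B i: 1/2 I^A I^B, 1/2 I^A i.
Crossing each possibility with the father I^B I^B and summing P(type B): 1/2·1/2 + 1/2·1/2 = 1/2.
Similarly for Rh via the mother's Rh distribution: P(Rh+) = 3/4.
Independent loci: 1/2 × 3/4 = 3/8.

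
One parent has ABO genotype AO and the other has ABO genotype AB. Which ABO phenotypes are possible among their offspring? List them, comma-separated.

Gametes from AO × AB give offspring ABO genotypes AA, AB, AO, BO, i.e. phenotypes A, B, AB.

A, B, AB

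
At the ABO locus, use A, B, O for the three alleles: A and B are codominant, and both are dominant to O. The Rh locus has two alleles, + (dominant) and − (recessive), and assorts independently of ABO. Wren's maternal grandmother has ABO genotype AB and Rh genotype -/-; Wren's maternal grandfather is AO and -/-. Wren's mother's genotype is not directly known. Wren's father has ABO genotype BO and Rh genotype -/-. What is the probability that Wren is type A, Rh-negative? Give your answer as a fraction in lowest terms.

Wren's mother's ABO genotype from AB × AO: 1/4 AA, 1/4 AB, 1/4 AO, 1/4 BO.
Crossing each possibility with the father BO and summing P(type A): 1/4·1/2 + 1/4·1/4 + 1/4·1/4 + 1/4·0 = 1/4.
Similarly for Rh via the mother's Rh distribution: P(Rh-) = 1.
Independent loci: 1/4 × 1 = 1/4.

1/4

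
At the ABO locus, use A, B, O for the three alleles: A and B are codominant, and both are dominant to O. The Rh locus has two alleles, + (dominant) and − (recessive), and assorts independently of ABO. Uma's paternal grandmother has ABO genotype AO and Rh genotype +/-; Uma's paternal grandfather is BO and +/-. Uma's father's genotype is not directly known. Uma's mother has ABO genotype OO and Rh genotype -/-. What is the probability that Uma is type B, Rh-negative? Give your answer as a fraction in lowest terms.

1/8

Uma's father's ABO genotype from AO × BO: 1/4 AB, 1/4 AO, 1/4 BO, 1/4 OO.
Crossing each possibility with the mother OO and summing P(type B): 1/4·1/2 + 1/4·0 + 1/4·1/2 + 1/4·0 = 1/4.
Similarly for Rh via the father's Rh distribution: P(Rh-) = 1/2.
Independent loci: 1/4 × 1/2 = 1/8.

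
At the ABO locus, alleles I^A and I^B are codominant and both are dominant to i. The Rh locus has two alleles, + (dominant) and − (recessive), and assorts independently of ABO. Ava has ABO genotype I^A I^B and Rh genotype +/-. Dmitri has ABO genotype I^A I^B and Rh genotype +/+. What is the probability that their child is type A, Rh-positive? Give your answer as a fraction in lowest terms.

1/4

ABO cross I^A I^B × I^A I^B → offspring phenotypes: 1/4 A, 1/4 B, 1/2 AB.
Rh cross +/- × +/+ → 1 Rh+.
Independent loci: P(type A, Rh-positive) = 1/4 × 1 = 1/4.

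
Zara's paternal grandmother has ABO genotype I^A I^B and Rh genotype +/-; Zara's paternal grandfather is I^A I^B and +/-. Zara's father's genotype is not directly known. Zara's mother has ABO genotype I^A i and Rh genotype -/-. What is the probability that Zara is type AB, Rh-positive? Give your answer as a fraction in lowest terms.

Zara's father's ABO genotype from I^A I^B × I^A I^B: 1/4 I^A I^A, 1/2 I^A I^B, 1/4 I^B I^B.
Crossing each possibility with the mother I^A i and summing P(type AB): 1/4·0 + 1/2·1/4 + 1/4·1/2 = 1/4.
Similarly for Rh via the father's Rh distribution: P(Rh+) = 1/2.
Independent loci: 1/4 × 1/2 = 1/8.

1/8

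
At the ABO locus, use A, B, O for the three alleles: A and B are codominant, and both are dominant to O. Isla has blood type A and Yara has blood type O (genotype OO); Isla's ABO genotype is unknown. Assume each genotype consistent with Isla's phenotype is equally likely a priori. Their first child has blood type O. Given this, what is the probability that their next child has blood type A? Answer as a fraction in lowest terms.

1/2

Possible genotypes: Isla ∈ {AA, AO}; Yara ∈ {OO}.
Weight each parental genotype pair by prior × P(type-O child):
  AO × OO: posterior weight 1; P(next child type A) = 1/2.
Weighted sum = 1/2.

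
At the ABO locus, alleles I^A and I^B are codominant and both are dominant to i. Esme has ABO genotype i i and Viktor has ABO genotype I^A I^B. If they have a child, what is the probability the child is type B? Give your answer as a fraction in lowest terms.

ABO cross i i × I^A I^B → offspring phenotypes: 1/2 A, 1/2 B.
So P(type B) = 1/2.

1/2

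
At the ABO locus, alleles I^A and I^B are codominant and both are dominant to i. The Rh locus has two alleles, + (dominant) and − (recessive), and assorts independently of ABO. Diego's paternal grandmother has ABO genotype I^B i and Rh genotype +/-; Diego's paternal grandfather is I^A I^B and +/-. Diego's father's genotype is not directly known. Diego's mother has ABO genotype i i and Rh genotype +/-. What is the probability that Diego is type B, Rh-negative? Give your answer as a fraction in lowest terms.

1/8

Diego's father's ABO genotype from I^B i × I^A I^B: 1/4 I^A I^B, 1/4 I^A i, 1/4 I^B I^B, 1/4 I^B i.
Crossing each possibility with the mother i i and summing P(type B): 1/4·1/2 + 1/4·0 + 1/4·1 + 1/4·1/2 = 1/2.
Similarly for Rh via the father's Rh distribution: P(Rh-) = 1/4.
Independent loci: 1/2 × 1/4 = 1/8.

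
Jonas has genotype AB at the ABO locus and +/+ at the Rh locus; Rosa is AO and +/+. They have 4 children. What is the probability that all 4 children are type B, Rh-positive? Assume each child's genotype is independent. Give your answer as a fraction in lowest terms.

1/256

ABO cross AB × AO → 1/2 A, 1/4 B, 1/4 AB.
Rh cross +/+ × +/+ → 1 Rh+; so P(type B, Rh-positive) = 1/4 × 1 = 1/4 per child.
All 4 independent: (1/4)^4 = 1/256.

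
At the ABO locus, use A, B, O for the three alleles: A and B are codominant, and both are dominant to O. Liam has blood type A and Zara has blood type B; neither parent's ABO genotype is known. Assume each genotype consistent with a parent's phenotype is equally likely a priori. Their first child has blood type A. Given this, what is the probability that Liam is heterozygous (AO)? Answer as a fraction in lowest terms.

Possible genotypes: Liam ∈ {AA, AO}; Zara ∈ {BB, BO}.
Weight each parental genotype pair by prior × P(type-A child):
  AA × BO: posterior weight 2/3.
  AO × BO: posterior weight 1/3.
Sum the posterior weight over pairs where Liam is AO: 1/3.

1/3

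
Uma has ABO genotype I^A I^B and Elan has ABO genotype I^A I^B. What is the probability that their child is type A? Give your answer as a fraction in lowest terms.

1/4

ABO cross I^A I^B × I^A I^B → offspring phenotypes: 1/4 A, 1/4 B, 1/2 AB.
So P(type A) = 1/4.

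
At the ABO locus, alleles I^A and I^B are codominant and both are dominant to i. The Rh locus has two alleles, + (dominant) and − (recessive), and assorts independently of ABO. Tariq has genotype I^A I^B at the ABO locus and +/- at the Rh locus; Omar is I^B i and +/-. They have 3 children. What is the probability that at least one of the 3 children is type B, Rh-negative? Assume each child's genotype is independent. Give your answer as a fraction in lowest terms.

ABO cross I^A I^B × I^B i → 1/4 A, 1/2 B, 1/4 AB.
Rh cross +/- × +/- → 3/4 Rh+, 1/4 Rh-; so P(type B, Rh-negative) = 1/2 × 1/4 = 1/8 per child.
P(none) = (7/8)^3 = 343/512; P(at least one) = 1 − 343/512 = 169/512.

169/512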